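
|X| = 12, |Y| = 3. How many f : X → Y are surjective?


n = |X| = 12, k = |Y| = 3. Surjections via inclusion-exclusion:
S(n,k) = Σ(-1)^i × C(k,i) × (k-i)^n, i=0 to k
i=0: (-1)^0×C(3,0)×3^12 = 531441
i=1: (-1)^1×C(3,1)×2^12 = -12288
i=2: (-1)^2×C(3,2)×1^12 = 3
i=3: (-1)^3×C(3,3)×0^12 = 0
Total = 519156

Number of surjections = 519156


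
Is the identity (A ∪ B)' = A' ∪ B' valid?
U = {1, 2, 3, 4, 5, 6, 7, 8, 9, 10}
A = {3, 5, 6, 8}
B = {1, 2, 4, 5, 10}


LHS: A ∪ B = {1, 2, 3, 4, 5, 6, 8, 10}
(A ∪ B)' = U \ (A ∪ B) = {7, 9}
A' = {1, 2, 4, 7, 9, 10}, B' = {3, 6, 7, 8, 9}
Claimed RHS: A' ∪ B' = {1, 2, 3, 4, 6, 7, 8, 9, 10}
Identity is INVALID: LHS = {7, 9} but the RHS claimed here equals {1, 2, 3, 4, 6, 7, 8, 9, 10}. The correct form is (A ∪ B)' = A' ∩ B'.

Identity is invalid: (A ∪ B)' = {7, 9} but A' ∪ B' = {1, 2, 3, 4, 6, 7, 8, 9, 10}. The correct De Morgan law is (A ∪ B)' = A' ∩ B'.


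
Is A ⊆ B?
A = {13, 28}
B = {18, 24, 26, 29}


A ⊆ B means every element of A is in B.
Elements in A not in B: {13, 28}
So A ⊄ B.

No, A ⊄ B


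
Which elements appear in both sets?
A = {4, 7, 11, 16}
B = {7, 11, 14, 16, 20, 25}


A ∩ B = elements in both A and B
A = {4, 7, 11, 16}
B = {7, 11, 14, 16, 20, 25}
A ∩ B = {7, 11, 16}

A ∩ B = {7, 11, 16}


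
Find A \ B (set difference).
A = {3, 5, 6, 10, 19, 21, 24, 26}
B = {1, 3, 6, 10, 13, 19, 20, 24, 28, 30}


A \ B = elements in A but not in B
A = {3, 5, 6, 10, 19, 21, 24, 26}
B = {1, 3, 6, 10, 13, 19, 20, 24, 28, 30}
Remove from A any elements in B
A \ B = {5, 21, 26}

A \ B = {5, 21, 26}


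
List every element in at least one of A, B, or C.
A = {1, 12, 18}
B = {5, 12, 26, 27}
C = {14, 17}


A ∪ B = {1, 5, 12, 18, 26, 27}
(A ∪ B) ∪ C = {1, 5, 12, 14, 17, 18, 26, 27}

A ∪ B ∪ C = {1, 5, 12, 14, 17, 18, 26, 27}


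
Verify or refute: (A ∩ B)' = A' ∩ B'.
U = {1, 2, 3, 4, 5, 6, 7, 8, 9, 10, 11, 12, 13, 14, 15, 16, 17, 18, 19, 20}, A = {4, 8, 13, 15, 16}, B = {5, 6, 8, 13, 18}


LHS: A ∩ B = {8, 13}
(A ∩ B)' = U \ (A ∩ B) = {1, 2, 3, 4, 5, 6, 7, 9, 10, 11, 12, 14, 15, 16, 17, 18, 19, 20}
A' = {1, 2, 3, 5, 6, 7, 9, 10, 11, 12, 14, 17, 18, 19, 20}, B' = {1, 2, 3, 4, 7, 9, 10, 11, 12, 14, 15, 16, 17, 19, 20}
Claimed RHS: A' ∩ B' = {1, 2, 3, 7, 9, 10, 11, 12, 14, 17, 19, 20}
Identity is INVALID: LHS = {1, 2, 3, 4, 5, 6, 7, 9, 10, 11, 12, 14, 15, 16, 17, 18, 19, 20} but the RHS claimed here equals {1, 2, 3, 7, 9, 10, 11, 12, 14, 17, 19, 20}. The correct form is (A ∩ B)' = A' ∪ B'.

Identity is invalid: (A ∩ B)' = {1, 2, 3, 4, 5, 6, 7, 9, 10, 11, 12, 14, 15, 16, 17, 18, 19, 20} but A' ∩ B' = {1, 2, 3, 7, 9, 10, 11, 12, 14, 17, 19, 20}. The correct De Morgan law is (A ∩ B)' = A' ∪ B'.


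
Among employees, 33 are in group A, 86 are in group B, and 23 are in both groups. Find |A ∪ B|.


|A ∪ B| = |A| + |B| - |A ∩ B|
= 33 + 86 - 23
= 96

|A ∪ B| = 96


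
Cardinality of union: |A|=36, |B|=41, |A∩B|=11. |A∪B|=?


|A ∪ B| = |A| + |B| - |A ∩ B|
= 36 + 41 - 11
= 66

|A ∪ B| = 66


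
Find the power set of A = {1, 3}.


|A| = 2, so |P(A)| = 2^2 = 4
Enumerate subsets by cardinality (0 to 2):
∅, {1}, {3}, {1, 3}

P(A) has 4 subsets: ∅, {1}, {3}, {1, 3}


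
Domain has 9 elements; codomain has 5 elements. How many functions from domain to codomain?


Each of |A| = 9 inputs maps to any of |B| = 5 outputs.
# functions = |B|^|A| = 5^9
= 1953125

Number of functions = 1953125


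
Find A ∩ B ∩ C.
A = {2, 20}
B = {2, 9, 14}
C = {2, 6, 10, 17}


A ∩ B = {2}
(A ∩ B) ∩ C = {2}

A ∩ B ∩ C = {2}


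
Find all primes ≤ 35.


Checking each candidate:
Condition: primes ≤ 35
Result = {2, 3, 5, 7, 11, 13, 17, 19, 23, 29, 31}

{2, 3, 5, 7, 11, 13, 17, 19, 23, 29, 31}


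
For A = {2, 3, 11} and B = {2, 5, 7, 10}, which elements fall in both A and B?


A = {2, 3, 11}
B = {2, 5, 7, 10}
Region: in both A and B
Elements: {2}

Elements in both A and B: {2}


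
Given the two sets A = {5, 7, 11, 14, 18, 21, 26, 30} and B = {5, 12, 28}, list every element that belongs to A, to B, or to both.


A ∪ B = all elements in A or B (or both)
A = {5, 7, 11, 14, 18, 21, 26, 30}
B = {5, 12, 28}
A ∪ B = {5, 7, 11, 12, 14, 18, 21, 26, 28, 30}

A ∪ B = {5, 7, 11, 12, 14, 18, 21, 26, 28, 30}


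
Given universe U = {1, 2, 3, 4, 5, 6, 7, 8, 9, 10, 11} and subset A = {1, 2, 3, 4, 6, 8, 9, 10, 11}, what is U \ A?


Aᶜ = U \ A = elements in U but not in A
U = {1, 2, 3, 4, 5, 6, 7, 8, 9, 10, 11}
A = {1, 2, 3, 4, 6, 8, 9, 10, 11}
Aᶜ = {5, 7}

Aᶜ = {5, 7}


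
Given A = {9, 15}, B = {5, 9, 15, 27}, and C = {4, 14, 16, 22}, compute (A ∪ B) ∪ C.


A ∪ B = {5, 9, 15, 27}
(A ∪ B) ∪ C = {4, 5, 9, 14, 15, 16, 22, 27}

A ∪ B ∪ C = {4, 5, 9, 14, 15, 16, 22, 27}


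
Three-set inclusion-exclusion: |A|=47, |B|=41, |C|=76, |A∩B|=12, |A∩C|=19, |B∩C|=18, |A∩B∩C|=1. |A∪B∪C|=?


|A∪B∪C| = |A|+|B|+|C| - |A∩B|-|A∩C|-|B∩C| + |A∩B∩C|
= 47+41+76 - 12-19-18 + 1
= 164 - 49 + 1
= 116

|A ∪ B ∪ C| = 116


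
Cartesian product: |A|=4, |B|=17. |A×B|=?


|A × B| = |A| × |B|
= 4 × 17
= 68

|A × B| = 68


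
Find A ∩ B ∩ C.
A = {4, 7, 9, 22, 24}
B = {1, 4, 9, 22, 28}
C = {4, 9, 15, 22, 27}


A ∩ B = {4, 9, 22}
(A ∩ B) ∩ C = {4, 9, 22}

A ∩ B ∩ C = {4, 9, 22}


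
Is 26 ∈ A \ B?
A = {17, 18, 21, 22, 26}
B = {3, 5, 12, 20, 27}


A = {17, 18, 21, 22, 26}, B = {3, 5, 12, 20, 27}
A \ B = elements in A but not in B
A \ B = {17, 18, 21, 22, 26}
Checking if 26 ∈ A \ B
26 is in A \ B → True

26 ∈ A \ B


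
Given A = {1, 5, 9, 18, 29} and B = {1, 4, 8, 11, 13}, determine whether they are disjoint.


Disjoint means A ∩ B = ∅.
A ∩ B = {1}
A ∩ B ≠ ∅, so A and B are NOT disjoint.

No, A and B are not disjoint (A ∩ B = {1})


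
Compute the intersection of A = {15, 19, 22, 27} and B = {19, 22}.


A ∩ B = elements in both A and B
A = {15, 19, 22, 27}
B = {19, 22}
A ∩ B = {19, 22}

A ∩ B = {19, 22}


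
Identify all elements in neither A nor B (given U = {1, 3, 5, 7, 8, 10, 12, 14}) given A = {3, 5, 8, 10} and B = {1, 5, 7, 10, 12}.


A = {3, 5, 8, 10}
B = {1, 5, 7, 10, 12}
Region: in neither A nor B (given U = {1, 3, 5, 7, 8, 10, 12, 14})
Elements: {14}

Elements in neither A nor B (given U = {1, 3, 5, 7, 8, 10, 12, 14}): {14}


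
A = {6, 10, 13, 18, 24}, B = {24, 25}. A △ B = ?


A △ B = (A \ B) ∪ (B \ A) = elements in exactly one of A or B
A \ B = {6, 10, 13, 18}
B \ A = {25}
A △ B = {6, 10, 13, 18, 25}

A △ B = {6, 10, 13, 18, 25}


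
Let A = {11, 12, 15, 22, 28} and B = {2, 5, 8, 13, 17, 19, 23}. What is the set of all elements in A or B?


A ∪ B = all elements in A or B (or both)
A = {11, 12, 15, 22, 28}
B = {2, 5, 8, 13, 17, 19, 23}
A ∪ B = {2, 5, 8, 11, 12, 13, 15, 17, 19, 22, 23, 28}

A ∪ B = {2, 5, 8, 11, 12, 13, 15, 17, 19, 22, 23, 28}


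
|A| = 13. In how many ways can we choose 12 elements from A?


C(n,k) = n! / (k!(n-k)!)
C(13,12) = 13! / (12!1!)
= 13

C(13,12) = 13


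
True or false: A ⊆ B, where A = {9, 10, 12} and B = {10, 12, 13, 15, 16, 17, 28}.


A ⊆ B means every element of A is in B.
Elements in A not in B: {9}
So A ⊄ B.

No, A ⊄ B


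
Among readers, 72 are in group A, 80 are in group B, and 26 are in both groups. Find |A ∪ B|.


|A ∪ B| = |A| + |B| - |A ∩ B|
= 72 + 80 - 26
= 126

|A ∪ B| = 126


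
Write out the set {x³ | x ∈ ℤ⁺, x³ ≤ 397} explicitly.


Checking each candidate:
Condition: positive perfect cubes ≤ 397
Result = {1, 8, 27, 64, 125, 216, 343}

{1, 8, 27, 64, 125, 216, 343}


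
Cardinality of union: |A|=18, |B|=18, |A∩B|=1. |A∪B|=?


|A ∪ B| = |A| + |B| - |A ∩ B|
= 18 + 18 - 1
= 35

|A ∪ B| = 35


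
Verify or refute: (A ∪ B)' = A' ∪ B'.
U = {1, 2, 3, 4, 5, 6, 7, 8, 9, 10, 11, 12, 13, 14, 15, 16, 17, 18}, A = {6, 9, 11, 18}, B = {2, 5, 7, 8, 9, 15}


LHS: A ∪ B = {2, 5, 6, 7, 8, 9, 11, 15, 18}
(A ∪ B)' = U \ (A ∪ B) = {1, 3, 4, 10, 12, 13, 14, 16, 17}
A' = {1, 2, 3, 4, 5, 7, 8, 10, 12, 13, 14, 15, 16, 17}, B' = {1, 3, 4, 6, 10, 11, 12, 13, 14, 16, 17, 18}
Claimed RHS: A' ∪ B' = {1, 2, 3, 4, 5, 6, 7, 8, 10, 11, 12, 13, 14, 15, 16, 17, 18}
Identity is INVALID: LHS = {1, 3, 4, 10, 12, 13, 14, 16, 17} but the RHS claimed here equals {1, 2, 3, 4, 5, 6, 7, 8, 10, 11, 12, 13, 14, 15, 16, 17, 18}. The correct form is (A ∪ B)' = A' ∩ B'.

Identity is invalid: (A ∪ B)' = {1, 3, 4, 10, 12, 13, 14, 16, 17} but A' ∪ B' = {1, 2, 3, 4, 5, 6, 7, 8, 10, 11, 12, 13, 14, 15, 16, 17, 18}. The correct De Morgan law is (A ∪ B)' = A' ∩ B'.


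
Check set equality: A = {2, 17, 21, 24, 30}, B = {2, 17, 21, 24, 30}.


Two sets are equal iff they have exactly the same elements.
A = {2, 17, 21, 24, 30}
B = {2, 17, 21, 24, 30}
Same elements → A = B

Yes, A = B


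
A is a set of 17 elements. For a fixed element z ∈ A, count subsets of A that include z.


Subsets of A containing z correspond to subsets of A \ {z}, which has 16 elements.
Count = 2^(n-1) = 2^16
= 65536

Number of subsets containing z = 65536


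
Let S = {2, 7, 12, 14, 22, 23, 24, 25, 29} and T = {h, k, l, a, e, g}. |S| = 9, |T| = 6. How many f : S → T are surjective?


n = |S| = 9, k = |T| = 6. Surjections via inclusion-exclusion:
S(n,k) = Σ(-1)^i × C(k,i) × (k-i)^n, i=0 to k
i=0: (-1)^0×C(6,0)×6^9 = 10077696
i=1: (-1)^1×C(6,1)×5^9 = -11718750
i=2: (-1)^2×C(6,2)×4^9 = 3932160
i=3: (-1)^3×C(6,3)×3^9 = -393660
i=4: (-1)^4×C(6,4)×2^9 = 7680
i=5: (-1)^5×C(6,5)×1^9 = -6
i=6: (-1)^6×C(6,6)×0^9 = 0
Total = 1905120

Number of surjections = 1905120


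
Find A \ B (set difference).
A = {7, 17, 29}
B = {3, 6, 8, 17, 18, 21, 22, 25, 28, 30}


A \ B = elements in A but not in B
A = {7, 17, 29}
B = {3, 6, 8, 17, 18, 21, 22, 25, 28, 30}
Remove from A any elements in B
A \ B = {7, 29}

A \ B = {7, 29}


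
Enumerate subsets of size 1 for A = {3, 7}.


|A| = 2, so A has C(2,1) = 2 subsets of size 1.
Enumerate by choosing 1 elements from A at a time:
{3}, {7}

1-element subsets (2 total): {3}, {7}


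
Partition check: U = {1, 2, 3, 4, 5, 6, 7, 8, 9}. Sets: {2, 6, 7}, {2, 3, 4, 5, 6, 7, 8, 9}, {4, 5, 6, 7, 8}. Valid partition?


A partition requires: (1) non-empty parts, (2) pairwise disjoint, (3) union = U
Parts: {2, 6, 7}, {2, 3, 4, 5, 6, 7, 8, 9}, {4, 5, 6, 7, 8}
Union of parts: {2, 3, 4, 5, 6, 7, 8, 9}
U = {1, 2, 3, 4, 5, 6, 7, 8, 9}
All non-empty? True
Pairwise disjoint? False
Covers U? False

No, not a valid partition


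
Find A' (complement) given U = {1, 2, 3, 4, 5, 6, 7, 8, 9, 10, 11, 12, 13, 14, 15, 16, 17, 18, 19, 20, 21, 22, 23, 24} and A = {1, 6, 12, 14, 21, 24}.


Aᶜ = U \ A = elements in U but not in A
U = {1, 2, 3, 4, 5, 6, 7, 8, 9, 10, 11, 12, 13, 14, 15, 16, 17, 18, 19, 20, 21, 22, 23, 24}
A = {1, 6, 12, 14, 21, 24}
Aᶜ = {2, 3, 4, 5, 7, 8, 9, 10, 11, 13, 15, 16, 17, 18, 19, 20, 22, 23}

Aᶜ = {2, 3, 4, 5, 7, 8, 9, 10, 11, 13, 15, 16, 17, 18, 19, 20, 22, 23}


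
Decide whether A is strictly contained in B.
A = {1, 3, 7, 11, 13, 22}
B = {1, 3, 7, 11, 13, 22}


A ⊂ B requires: A ⊆ B AND A ≠ B.
A ⊆ B? Yes
A = B? Yes
A = B, so A is not a PROPER subset.

No, A is not a proper subset of B


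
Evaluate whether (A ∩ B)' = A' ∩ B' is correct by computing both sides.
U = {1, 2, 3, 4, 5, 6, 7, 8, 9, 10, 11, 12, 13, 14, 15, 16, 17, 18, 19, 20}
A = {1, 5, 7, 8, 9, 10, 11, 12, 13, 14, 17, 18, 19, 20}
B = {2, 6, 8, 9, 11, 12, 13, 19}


LHS: A ∩ B = {8, 9, 11, 12, 13, 19}
(A ∩ B)' = U \ (A ∩ B) = {1, 2, 3, 4, 5, 6, 7, 10, 14, 15, 16, 17, 18, 20}
A' = {2, 3, 4, 6, 15, 16}, B' = {1, 3, 4, 5, 7, 10, 14, 15, 16, 17, 18, 20}
Claimed RHS: A' ∩ B' = {3, 4, 15, 16}
Identity is INVALID: LHS = {1, 2, 3, 4, 5, 6, 7, 10, 14, 15, 16, 17, 18, 20} but the RHS claimed here equals {3, 4, 15, 16}. The correct form is (A ∩ B)' = A' ∪ B'.

Identity is invalid: (A ∩ B)' = {1, 2, 3, 4, 5, 6, 7, 10, 14, 15, 16, 17, 18, 20} but A' ∩ B' = {3, 4, 15, 16}. The correct De Morgan law is (A ∩ B)' = A' ∪ B'.


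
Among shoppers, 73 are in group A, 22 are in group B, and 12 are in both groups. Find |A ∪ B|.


|A ∪ B| = |A| + |B| - |A ∩ B|
= 73 + 22 - 12
= 83

|A ∪ B| = 83


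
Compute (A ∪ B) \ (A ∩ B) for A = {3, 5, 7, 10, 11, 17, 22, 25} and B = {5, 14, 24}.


A △ B = (A \ B) ∪ (B \ A) = elements in exactly one of A or B
A \ B = {3, 7, 10, 11, 17, 22, 25}
B \ A = {14, 24}
A △ B = {3, 7, 10, 11, 14, 17, 22, 24, 25}

A △ B = {3, 7, 10, 11, 14, 17, 22, 24, 25}


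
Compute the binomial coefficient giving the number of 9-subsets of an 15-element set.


C(n,k) = n! / (k!(n-k)!)
C(15,9) = 15! / (9!6!)
= 5005

C(15,9) = 5005


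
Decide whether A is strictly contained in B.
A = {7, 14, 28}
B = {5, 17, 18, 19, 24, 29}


A ⊂ B requires: A ⊆ B AND A ≠ B.
A ⊆ B? No
A ⊄ B, so A is not a proper subset.

No, A is not a proper subset of B


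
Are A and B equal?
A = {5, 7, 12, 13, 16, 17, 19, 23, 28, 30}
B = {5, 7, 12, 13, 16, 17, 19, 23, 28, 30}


Two sets are equal iff they have exactly the same elements.
A = {5, 7, 12, 13, 16, 17, 19, 23, 28, 30}
B = {5, 7, 12, 13, 16, 17, 19, 23, 28, 30}
Same elements → A = B

Yes, A = B


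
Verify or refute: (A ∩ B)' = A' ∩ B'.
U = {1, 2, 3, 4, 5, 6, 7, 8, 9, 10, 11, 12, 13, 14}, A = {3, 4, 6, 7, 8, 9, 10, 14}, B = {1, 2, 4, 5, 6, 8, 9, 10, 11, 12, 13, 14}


LHS: A ∩ B = {4, 6, 8, 9, 10, 14}
(A ∩ B)' = U \ (A ∩ B) = {1, 2, 3, 5, 7, 11, 12, 13}
A' = {1, 2, 5, 11, 12, 13}, B' = {3, 7}
Claimed RHS: A' ∩ B' = ∅
Identity is INVALID: LHS = {1, 2, 3, 5, 7, 11, 12, 13} but the RHS claimed here equals ∅. The correct form is (A ∩ B)' = A' ∪ B'.

Identity is invalid: (A ∩ B)' = {1, 2, 3, 5, 7, 11, 12, 13} but A' ∩ B' = ∅. The correct De Morgan law is (A ∩ B)' = A' ∪ B'.


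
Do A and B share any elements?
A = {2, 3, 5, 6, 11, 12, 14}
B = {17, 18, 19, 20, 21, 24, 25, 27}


Disjoint means A ∩ B = ∅.
A ∩ B = ∅
A ∩ B = ∅, so A and B are disjoint.

No — A and B share no elements (A ∩ B = ∅), so they are disjoint


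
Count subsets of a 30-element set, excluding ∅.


Total subsets = 2^n = 2^30 = 1073741824
Non-empty subsets exclude the empty set: 2^n - 1
= 1073741824 - 1
= 1073741823

Number of non-empty subsets = 1073741823


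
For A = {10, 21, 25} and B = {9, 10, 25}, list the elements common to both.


A ∩ B = elements in both A and B
A = {10, 21, 25}
B = {9, 10, 25}
A ∩ B = {10, 25}

A ∩ B = {10, 25}


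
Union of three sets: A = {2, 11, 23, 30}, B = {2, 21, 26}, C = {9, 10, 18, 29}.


A ∪ B = {2, 11, 21, 23, 26, 30}
(A ∪ B) ∪ C = {2, 9, 10, 11, 18, 21, 23, 26, 29, 30}

A ∪ B ∪ C = {2, 9, 10, 11, 18, 21, 23, 26, 29, 30}


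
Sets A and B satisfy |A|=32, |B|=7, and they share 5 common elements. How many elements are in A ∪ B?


|A ∪ B| = |A| + |B| - |A ∩ B|
= 32 + 7 - 5
= 34

|A ∪ B| = 34


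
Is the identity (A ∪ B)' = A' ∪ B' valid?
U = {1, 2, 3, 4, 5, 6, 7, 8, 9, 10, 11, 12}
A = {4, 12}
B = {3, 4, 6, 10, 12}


LHS: A ∪ B = {3, 4, 6, 10, 12}
(A ∪ B)' = U \ (A ∪ B) = {1, 2, 5, 7, 8, 9, 11}
A' = {1, 2, 3, 5, 6, 7, 8, 9, 10, 11}, B' = {1, 2, 5, 7, 8, 9, 11}
Claimed RHS: A' ∪ B' = {1, 2, 3, 5, 6, 7, 8, 9, 10, 11}
Identity is INVALID: LHS = {1, 2, 5, 7, 8, 9, 11} but the RHS claimed here equals {1, 2, 3, 5, 6, 7, 8, 9, 10, 11}. The correct form is (A ∪ B)' = A' ∩ B'.

Identity is invalid: (A ∪ B)' = {1, 2, 5, 7, 8, 9, 11} but A' ∪ B' = {1, 2, 3, 5, 6, 7, 8, 9, 10, 11}. The correct De Morgan law is (A ∪ B)' = A' ∩ B'.


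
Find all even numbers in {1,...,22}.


Checking each candidate:
Condition: even numbers in {1,...,22}
Result = {2, 4, 6, 8, 10, 12, 14, 16, 18, 20, 22}

{2, 4, 6, 8, 10, 12, 14, 16, 18, 20, 22}


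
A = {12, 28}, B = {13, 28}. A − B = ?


A \ B = elements in A but not in B
A = {12, 28}
B = {13, 28}
Remove from A any elements in B
A \ B = {12}

A \ B = {12}


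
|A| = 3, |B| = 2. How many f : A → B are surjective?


n = |A| = 3, k = |B| = 2. Surjections via inclusion-exclusion:
S(n,k) = Σ(-1)^i × C(k,i) × (k-i)^n, i=0 to k
i=0: (-1)^0×C(2,0)×2^3 = 8
i=1: (-1)^1×C(2,1)×1^3 = -2
i=2: (-1)^2×C(2,2)×0^3 = 0
Total = 6

Number of surjections = 6


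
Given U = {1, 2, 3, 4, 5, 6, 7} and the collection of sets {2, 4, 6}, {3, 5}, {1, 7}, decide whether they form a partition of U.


A partition requires: (1) non-empty parts, (2) pairwise disjoint, (3) union = U
Parts: {2, 4, 6}, {3, 5}, {1, 7}
Union of parts: {1, 2, 3, 4, 5, 6, 7}
U = {1, 2, 3, 4, 5, 6, 7}
All non-empty? True
Pairwise disjoint? True
Covers U? True

Yes, valid partition


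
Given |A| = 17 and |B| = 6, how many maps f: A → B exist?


Each of |A| = 17 inputs maps to any of |B| = 6 outputs.
# functions = |B|^|A| = 6^17
= 16926659444736

Number of functions = 16926659444736


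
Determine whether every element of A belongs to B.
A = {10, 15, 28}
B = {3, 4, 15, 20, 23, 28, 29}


A ⊆ B means every element of A is in B.
Elements in A not in B: {10}
So A ⊄ B.

No, A ⊄ B


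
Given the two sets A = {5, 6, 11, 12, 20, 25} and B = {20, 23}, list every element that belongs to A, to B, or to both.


A ∪ B = all elements in A or B (or both)
A = {5, 6, 11, 12, 20, 25}
B = {20, 23}
A ∪ B = {5, 6, 11, 12, 20, 23, 25}

A ∪ B = {5, 6, 11, 12, 20, 23, 25}


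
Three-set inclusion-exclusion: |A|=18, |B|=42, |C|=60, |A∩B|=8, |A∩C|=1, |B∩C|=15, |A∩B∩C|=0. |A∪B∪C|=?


|A∪B∪C| = |A|+|B|+|C| - |A∩B|-|A∩C|-|B∩C| + |A∩B∩C|
= 18+42+60 - 8-1-15 + 0
= 120 - 24 + 0
= 96

|A ∪ B ∪ C| = 96


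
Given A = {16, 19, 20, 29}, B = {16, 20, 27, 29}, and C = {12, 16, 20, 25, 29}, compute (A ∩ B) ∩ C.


A ∩ B = {16, 20, 29}
(A ∩ B) ∩ C = {16, 20, 29}

A ∩ B ∩ C = {16, 20, 29}


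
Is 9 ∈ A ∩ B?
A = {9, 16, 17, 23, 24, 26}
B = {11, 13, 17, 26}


A = {9, 16, 17, 23, 24, 26}, B = {11, 13, 17, 26}
A ∩ B = elements in both A and B
A ∩ B = {17, 26}
Checking if 9 ∈ A ∩ B
9 is not in A ∩ B → False

9 ∉ A ∩ B


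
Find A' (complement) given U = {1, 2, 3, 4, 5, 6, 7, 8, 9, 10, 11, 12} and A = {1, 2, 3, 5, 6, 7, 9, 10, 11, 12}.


Aᶜ = U \ A = elements in U but not in A
U = {1, 2, 3, 4, 5, 6, 7, 8, 9, 10, 11, 12}
A = {1, 2, 3, 5, 6, 7, 9, 10, 11, 12}
Aᶜ = {4, 8}

Aᶜ = {4, 8}


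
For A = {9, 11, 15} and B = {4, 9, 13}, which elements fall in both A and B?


A = {9, 11, 15}
B = {4, 9, 13}
Region: in both A and B
Elements: {9}

Elements in both A and B: {9}


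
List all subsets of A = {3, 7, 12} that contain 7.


A subset of A contains 7 iff the remaining 2 elements form any subset of A \ {7}.
Count: 2^(n-1) = 2^2 = 4
Subsets containing 7: {7}, {3, 7}, {7, 12}, {3, 7, 12}

Subsets containing 7 (4 total): {7}, {3, 7}, {7, 12}, {3, 7, 12}


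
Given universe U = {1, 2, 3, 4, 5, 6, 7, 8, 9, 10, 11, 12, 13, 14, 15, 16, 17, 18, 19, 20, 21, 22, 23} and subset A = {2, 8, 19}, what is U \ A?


Aᶜ = U \ A = elements in U but not in A
U = {1, 2, 3, 4, 5, 6, 7, 8, 9, 10, 11, 12, 13, 14, 15, 16, 17, 18, 19, 20, 21, 22, 23}
A = {2, 8, 19}
Aᶜ = {1, 3, 4, 5, 6, 7, 9, 10, 11, 12, 13, 14, 15, 16, 17, 18, 20, 21, 22, 23}

Aᶜ = {1, 3, 4, 5, 6, 7, 9, 10, 11, 12, 13, 14, 15, 16, 17, 18, 20, 21, 22, 23}


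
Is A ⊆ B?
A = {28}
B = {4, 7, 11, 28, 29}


A ⊆ B means every element of A is in B.
All elements of A are in B.
So A ⊆ B.

Yes, A ⊆ B


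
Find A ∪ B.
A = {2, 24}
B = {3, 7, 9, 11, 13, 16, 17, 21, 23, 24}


A ∪ B = all elements in A or B (or both)
A = {2, 24}
B = {3, 7, 9, 11, 13, 16, 17, 21, 23, 24}
A ∪ B = {2, 3, 7, 9, 11, 13, 16, 17, 21, 23, 24}

A ∪ B = {2, 3, 7, 9, 11, 13, 16, 17, 21, 23, 24}


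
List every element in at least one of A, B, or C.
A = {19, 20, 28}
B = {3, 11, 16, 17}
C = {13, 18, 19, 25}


A ∪ B = {3, 11, 16, 17, 19, 20, 28}
(A ∪ B) ∪ C = {3, 11, 13, 16, 17, 18, 19, 20, 25, 28}

A ∪ B ∪ C = {3, 11, 13, 16, 17, 18, 19, 20, 25, 28}


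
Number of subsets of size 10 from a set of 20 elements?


C(n,k) = n! / (k!(n-k)!)
C(20,10) = 20! / (10!10!)
= 184756

C(20,10) = 184756


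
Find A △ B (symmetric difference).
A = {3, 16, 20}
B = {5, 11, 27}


A △ B = (A \ B) ∪ (B \ A) = elements in exactly one of A or B
A \ B = {3, 16, 20}
B \ A = {5, 11, 27}
A △ B = {3, 5, 11, 16, 20, 27}

A △ B = {3, 5, 11, 16, 20, 27}


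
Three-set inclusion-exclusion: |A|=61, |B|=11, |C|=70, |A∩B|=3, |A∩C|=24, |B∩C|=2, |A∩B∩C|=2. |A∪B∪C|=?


|A∪B∪C| = |A|+|B|+|C| - |A∩B|-|A∩C|-|B∩C| + |A∩B∩C|
= 61+11+70 - 3-24-2 + 2
= 142 - 29 + 2
= 115

|A ∪ B ∪ C| = 115


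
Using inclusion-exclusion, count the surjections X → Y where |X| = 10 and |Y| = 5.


n = |X| = 10, k = |Y| = 5. Surjections via inclusion-exclusion:
S(n,k) = Σ(-1)^i × C(k,i) × (k-i)^n, i=0 to k
i=0: (-1)^0×C(5,0)×5^10 = 9765625
i=1: (-1)^1×C(5,1)×4^10 = -5242880
i=2: (-1)^2×C(5,2)×3^10 = 590490
i=3: (-1)^3×C(5,3)×2^10 = -10240
i=4: (-1)^4×C(5,4)×1^10 = 5
i=5: (-1)^5×C(5,5)×0^10 = 0
Total = 5103000

Number of surjections = 5103000


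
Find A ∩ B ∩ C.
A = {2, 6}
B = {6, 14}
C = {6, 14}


A ∩ B = {6}
(A ∩ B) ∩ C = {6}

A ∩ B ∩ C = {6}


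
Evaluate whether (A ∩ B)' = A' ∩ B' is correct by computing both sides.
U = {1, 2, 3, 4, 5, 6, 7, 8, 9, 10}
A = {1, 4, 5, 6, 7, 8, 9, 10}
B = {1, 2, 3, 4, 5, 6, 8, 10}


LHS: A ∩ B = {1, 4, 5, 6, 8, 10}
(A ∩ B)' = U \ (A ∩ B) = {2, 3, 7, 9}
A' = {2, 3}, B' = {7, 9}
Claimed RHS: A' ∩ B' = ∅
Identity is INVALID: LHS = {2, 3, 7, 9} but the RHS claimed here equals ∅. The correct form is (A ∩ B)' = A' ∪ B'.

Identity is invalid: (A ∩ B)' = {2, 3, 7, 9} but A' ∩ B' = ∅. The correct De Morgan law is (A ∩ B)' = A' ∪ B'.


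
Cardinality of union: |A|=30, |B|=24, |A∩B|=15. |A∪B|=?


|A ∪ B| = |A| + |B| - |A ∩ B|
= 30 + 24 - 15
= 39

|A ∪ B| = 39


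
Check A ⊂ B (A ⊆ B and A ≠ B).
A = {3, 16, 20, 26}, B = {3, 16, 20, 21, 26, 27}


A ⊂ B requires: A ⊆ B AND A ≠ B.
A ⊆ B? Yes
A = B? No
A ⊂ B: Yes (A is a proper subset of B)

Yes, A ⊂ B


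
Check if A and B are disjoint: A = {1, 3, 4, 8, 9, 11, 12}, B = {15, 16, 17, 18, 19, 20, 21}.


Disjoint means A ∩ B = ∅.
A ∩ B = ∅
A ∩ B = ∅, so A and B are disjoint.

Yes, A and B are disjoint


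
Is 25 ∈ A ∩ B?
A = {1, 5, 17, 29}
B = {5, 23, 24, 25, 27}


A = {1, 5, 17, 29}, B = {5, 23, 24, 25, 27}
A ∩ B = elements in both A and B
A ∩ B = {5}
Checking if 25 ∈ A ∩ B
25 is not in A ∩ B → False

25 ∉ A ∩ B


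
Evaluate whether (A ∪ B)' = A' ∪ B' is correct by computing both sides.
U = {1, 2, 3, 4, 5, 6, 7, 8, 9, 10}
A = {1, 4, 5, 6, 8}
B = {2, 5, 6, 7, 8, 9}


LHS: A ∪ B = {1, 2, 4, 5, 6, 7, 8, 9}
(A ∪ B)' = U \ (A ∪ B) = {3, 10}
A' = {2, 3, 7, 9, 10}, B' = {1, 3, 4, 10}
Claimed RHS: A' ∪ B' = {1, 2, 3, 4, 7, 9, 10}
Identity is INVALID: LHS = {3, 10} but the RHS claimed here equals {1, 2, 3, 4, 7, 9, 10}. The correct form is (A ∪ B)' = A' ∩ B'.

Identity is invalid: (A ∪ B)' = {3, 10} but A' ∪ B' = {1, 2, 3, 4, 7, 9, 10}. The correct De Morgan law is (A ∪ B)' = A' ∩ B'.


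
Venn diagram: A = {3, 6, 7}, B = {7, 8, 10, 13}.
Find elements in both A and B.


A = {3, 6, 7}
B = {7, 8, 10, 13}
Region: in both A and B
Elements: {7}

Elements in both A and B: {7}


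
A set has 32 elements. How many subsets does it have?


Number of subsets = 2^n
= 2^32
= 4294967296

|P(A)| = 4294967296


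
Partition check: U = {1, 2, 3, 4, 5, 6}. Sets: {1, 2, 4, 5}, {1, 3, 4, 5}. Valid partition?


A partition requires: (1) non-empty parts, (2) pairwise disjoint, (3) union = U
Parts: {1, 2, 4, 5}, {1, 3, 4, 5}
Union of parts: {1, 2, 3, 4, 5}
U = {1, 2, 3, 4, 5, 6}
All non-empty? True
Pairwise disjoint? False
Covers U? False

No, not a valid partition


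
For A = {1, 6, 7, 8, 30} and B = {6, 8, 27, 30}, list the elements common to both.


A ∩ B = elements in both A and B
A = {1, 6, 7, 8, 30}
B = {6, 8, 27, 30}
A ∩ B = {6, 8, 30}

A ∩ B = {6, 8, 30}


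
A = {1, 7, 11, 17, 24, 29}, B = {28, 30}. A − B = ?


A \ B = elements in A but not in B
A = {1, 7, 11, 17, 24, 29}
B = {28, 30}
Remove from A any elements in B
A \ B = {1, 7, 11, 17, 24, 29}

A \ B = {1, 7, 11, 17, 24, 29}


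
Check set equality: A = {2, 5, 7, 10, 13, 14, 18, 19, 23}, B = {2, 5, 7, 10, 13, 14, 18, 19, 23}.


Two sets are equal iff they have exactly the same elements.
A = {2, 5, 7, 10, 13, 14, 18, 19, 23}
B = {2, 5, 7, 10, 13, 14, 18, 19, 23}
Same elements → A = B

Yes, A = B


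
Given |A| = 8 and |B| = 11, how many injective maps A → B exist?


An injection sends each of |A| = 8 inputs to a distinct output in B.
# injections = |B|·(|B|-1)·…·(|B|-|A|+1) = 11! / (11 - 8)!
= 11 × 10 × 9 × 8 × 7 × 6 × 5 × 4
= 6652800

Number of injections = 6652800


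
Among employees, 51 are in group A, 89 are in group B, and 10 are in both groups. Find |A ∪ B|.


|A ∪ B| = |A| + |B| - |A ∩ B|
= 51 + 89 - 10
= 130

|A ∪ B| = 130


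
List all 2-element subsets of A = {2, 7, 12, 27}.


|A| = 4, so A has C(4,2) = 6 subsets of size 2.
Enumerate by choosing 2 elements from A at a time:
{2, 7}, {2, 12}, {2, 27}, {7, 12}, {7, 27}, {12, 27}

2-element subsets (6 total): {2, 7}, {2, 12}, {2, 27}, {7, 12}, {7, 27}, {12, 27}


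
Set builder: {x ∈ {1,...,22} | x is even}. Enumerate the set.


Checking each candidate:
Condition: even numbers in {1,...,22}
Result = {2, 4, 6, 8, 10, 12, 14, 16, 18, 20, 22}

{2, 4, 6, 8, 10, 12, 14, 16, 18, 20, 22}


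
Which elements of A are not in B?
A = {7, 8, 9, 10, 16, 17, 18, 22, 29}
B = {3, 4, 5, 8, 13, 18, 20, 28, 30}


A \ B = elements in A but not in B
A = {7, 8, 9, 10, 16, 17, 18, 22, 29}
B = {3, 4, 5, 8, 13, 18, 20, 28, 30}
Remove from A any elements in B
A \ B = {7, 9, 10, 16, 17, 22, 29}

A \ B = {7, 9, 10, 16, 17, 22, 29}


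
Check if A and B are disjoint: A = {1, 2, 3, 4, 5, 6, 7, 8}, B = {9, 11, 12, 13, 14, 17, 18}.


Disjoint means A ∩ B = ∅.
A ∩ B = ∅
A ∩ B = ∅, so A and B are disjoint.

Yes, A and B are disjoint


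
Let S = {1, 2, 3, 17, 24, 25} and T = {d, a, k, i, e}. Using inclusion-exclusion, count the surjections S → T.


n = |S| = 6, k = |T| = 5. Surjections via inclusion-exclusion:
S(n,k) = Σ(-1)^i × C(k,i) × (k-i)^n, i=0 to k
i=0: (-1)^0×C(5,0)×5^6 = 15625
i=1: (-1)^1×C(5,1)×4^6 = -20480
i=2: (-1)^2×C(5,2)×3^6 = 7290
i=3: (-1)^3×C(5,3)×2^6 = -640
i=4: (-1)^4×C(5,4)×1^6 = 5
i=5: (-1)^5×C(5,5)×0^6 = 0
Total = 1800

Number of surjections = 1800


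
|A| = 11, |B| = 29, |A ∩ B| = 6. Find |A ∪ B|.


|A ∪ B| = |A| + |B| - |A ∩ B|
= 11 + 29 - 6
= 34

|A ∪ B| = 34


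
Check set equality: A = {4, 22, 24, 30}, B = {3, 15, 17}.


Two sets are equal iff they have exactly the same elements.
A = {4, 22, 24, 30}
B = {3, 15, 17}
Differences: {3, 4, 15, 17, 22, 24, 30}
A ≠ B

No, A ≠ B


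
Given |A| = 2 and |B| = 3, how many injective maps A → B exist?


An injection sends each of |A| = 2 inputs to a distinct output in B.
# injections = |B|·(|B|-1)·…·(|B|-|A|+1) = 3! / (3 - 2)!
= 3 × 2
= 6

Number of injections = 6


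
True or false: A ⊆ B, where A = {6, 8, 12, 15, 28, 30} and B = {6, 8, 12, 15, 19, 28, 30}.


A ⊆ B means every element of A is in B.
All elements of A are in B.
So A ⊆ B.

Yes, A ⊆ B


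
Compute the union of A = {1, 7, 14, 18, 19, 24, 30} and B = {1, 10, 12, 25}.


A ∪ B = all elements in A or B (or both)
A = {1, 7, 14, 18, 19, 24, 30}
B = {1, 10, 12, 25}
A ∪ B = {1, 7, 10, 12, 14, 18, 19, 24, 25, 30}

A ∪ B = {1, 7, 10, 12, 14, 18, 19, 24, 25, 30}


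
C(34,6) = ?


C(n,k) = n! / (k!(n-k)!)
C(34,6) = 34! / (6!28!)
= 1344904

C(34,6) = 1344904


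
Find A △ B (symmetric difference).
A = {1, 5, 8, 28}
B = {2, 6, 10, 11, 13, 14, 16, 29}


A △ B = (A \ B) ∪ (B \ A) = elements in exactly one of A or B
A \ B = {1, 5, 8, 28}
B \ A = {2, 6, 10, 11, 13, 14, 16, 29}
A △ B = {1, 2, 5, 6, 8, 10, 11, 13, 14, 16, 28, 29}

A △ B = {1, 2, 5, 6, 8, 10, 11, 13, 14, 16, 28, 29}


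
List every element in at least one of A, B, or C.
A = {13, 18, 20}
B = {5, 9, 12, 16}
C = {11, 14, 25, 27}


A ∪ B = {5, 9, 12, 13, 16, 18, 20}
(A ∪ B) ∪ C = {5, 9, 11, 12, 13, 14, 16, 18, 20, 25, 27}

A ∪ B ∪ C = {5, 9, 11, 12, 13, 14, 16, 18, 20, 25, 27}


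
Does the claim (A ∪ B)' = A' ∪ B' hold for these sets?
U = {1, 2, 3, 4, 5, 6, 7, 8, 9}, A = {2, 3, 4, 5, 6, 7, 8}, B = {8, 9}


LHS: A ∪ B = {2, 3, 4, 5, 6, 7, 8, 9}
(A ∪ B)' = U \ (A ∪ B) = {1}
A' = {1, 9}, B' = {1, 2, 3, 4, 5, 6, 7}
Claimed RHS: A' ∪ B' = {1, 2, 3, 4, 5, 6, 7, 9}
Identity is INVALID: LHS = {1} but the RHS claimed here equals {1, 2, 3, 4, 5, 6, 7, 9}. The correct form is (A ∪ B)' = A' ∩ B'.

Identity is invalid: (A ∪ B)' = {1} but A' ∪ B' = {1, 2, 3, 4, 5, 6, 7, 9}. The correct De Morgan law is (A ∪ B)' = A' ∩ B'.


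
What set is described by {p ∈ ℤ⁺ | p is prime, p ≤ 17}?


Checking each candidate:
Condition: primes ≤ 17
Result = {2, 3, 5, 7, 11, 13, 17}

{2, 3, 5, 7, 11, 13, 17}


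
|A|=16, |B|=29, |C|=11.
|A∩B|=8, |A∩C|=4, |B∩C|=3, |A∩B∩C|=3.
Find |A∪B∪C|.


|A∪B∪C| = |A|+|B|+|C| - |A∩B|-|A∩C|-|B∩C| + |A∩B∩C|
= 16+29+11 - 8-4-3 + 3
= 56 - 15 + 3
= 44

|A ∪ B ∪ C| = 44


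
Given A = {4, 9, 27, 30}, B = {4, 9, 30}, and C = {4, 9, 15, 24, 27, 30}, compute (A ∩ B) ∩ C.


A ∩ B = {4, 9, 30}
(A ∩ B) ∩ C = {4, 9, 30}

A ∩ B ∩ C = {4, 9, 30}


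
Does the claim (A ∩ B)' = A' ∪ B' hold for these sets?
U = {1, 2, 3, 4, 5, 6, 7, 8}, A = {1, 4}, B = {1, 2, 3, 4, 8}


LHS: A ∩ B = {1, 4}
(A ∩ B)' = U \ (A ∩ B) = {2, 3, 5, 6, 7, 8}
A' = {2, 3, 5, 6, 7, 8}, B' = {5, 6, 7}
Claimed RHS: A' ∪ B' = {2, 3, 5, 6, 7, 8}
Identity is VALID: LHS = RHS = {2, 3, 5, 6, 7, 8} ✓

Identity is valid. (A ∩ B)' = A' ∪ B' = {2, 3, 5, 6, 7, 8}


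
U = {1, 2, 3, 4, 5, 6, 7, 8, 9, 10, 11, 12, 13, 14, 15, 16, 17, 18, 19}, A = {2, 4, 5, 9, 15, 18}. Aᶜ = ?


Aᶜ = U \ A = elements in U but not in A
U = {1, 2, 3, 4, 5, 6, 7, 8, 9, 10, 11, 12, 13, 14, 15, 16, 17, 18, 19}
A = {2, 4, 5, 9, 15, 18}
Aᶜ = {1, 3, 6, 7, 8, 10, 11, 12, 13, 14, 16, 17, 19}

Aᶜ = {1, 3, 6, 7, 8, 10, 11, 12, 13, 14, 16, 17, 19}


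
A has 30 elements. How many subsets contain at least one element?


Total subsets = 2^n = 2^30 = 1073741824
Non-empty subsets exclude the empty set: 2^n - 1
= 1073741824 - 1
= 1073741823

Number of non-empty subsets = 1073741823


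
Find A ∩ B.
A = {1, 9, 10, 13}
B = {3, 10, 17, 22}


A ∩ B = elements in both A and B
A = {1, 9, 10, 13}
B = {3, 10, 17, 22}
A ∩ B = {10}

A ∩ B = {10}


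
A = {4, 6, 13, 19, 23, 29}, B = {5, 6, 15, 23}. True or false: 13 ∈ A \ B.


A = {4, 6, 13, 19, 23, 29}, B = {5, 6, 15, 23}
A \ B = elements in A but not in B
A \ B = {4, 13, 19, 29}
Checking if 13 ∈ A \ B
13 is in A \ B → True

13 ∈ A \ B


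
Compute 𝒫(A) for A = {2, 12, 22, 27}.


|A| = 4, so |P(A)| = 2^4 = 16
Enumerate subsets by cardinality (0 to 4):
∅, {2}, {12}, {22}, {27}, {2, 12}, {2, 22}, {2, 27}, {12, 22}, {12, 27}, {22, 27}, {2, 12, 22}, {2, 12, 27}, {2, 22, 27}, {12, 22, 27}, {2, 12, 22, 27}

P(A) has 16 subsets: ∅, {2}, {12}, {22}, {27}, {2, 12}, {2, 22}, {2, 27}, {12, 22}, {12, 27}, {22, 27}, {2, 12, 22}, {2, 12, 27}, {2, 22, 27}, {12, 22, 27}, {2, 12, 22, 27}


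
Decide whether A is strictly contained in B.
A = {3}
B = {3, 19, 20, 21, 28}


A ⊂ B requires: A ⊆ B AND A ≠ B.
A ⊆ B? Yes
A = B? No
A ⊂ B: Yes (A is a proper subset of B)

Yes, A ⊂ B


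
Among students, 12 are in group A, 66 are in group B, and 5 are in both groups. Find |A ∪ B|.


|A ∪ B| = |A| + |B| - |A ∩ B|
= 12 + 66 - 5
= 73

|A ∪ B| = 73


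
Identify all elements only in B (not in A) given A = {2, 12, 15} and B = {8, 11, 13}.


A = {2, 12, 15}
B = {8, 11, 13}
Region: only in B (not in A)
Elements: {8, 11, 13}

Elements only in B (not in A): {8, 11, 13}


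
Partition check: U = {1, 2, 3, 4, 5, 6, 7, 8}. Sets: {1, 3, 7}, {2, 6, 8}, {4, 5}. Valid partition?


A partition requires: (1) non-empty parts, (2) pairwise disjoint, (3) union = U
Parts: {1, 3, 7}, {2, 6, 8}, {4, 5}
Union of parts: {1, 2, 3, 4, 5, 6, 7, 8}
U = {1, 2, 3, 4, 5, 6, 7, 8}
All non-empty? True
Pairwise disjoint? True
Covers U? True

Yes, valid partition


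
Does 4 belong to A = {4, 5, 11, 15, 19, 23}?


A = {4, 5, 11, 15, 19, 23}
Checking if 4 is in A
4 is in A → True

4 ∈ A


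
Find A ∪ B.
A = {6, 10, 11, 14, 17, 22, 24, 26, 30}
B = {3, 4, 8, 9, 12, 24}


A ∪ B = all elements in A or B (or both)
A = {6, 10, 11, 14, 17, 22, 24, 26, 30}
B = {3, 4, 8, 9, 12, 24}
A ∪ B = {3, 4, 6, 8, 9, 10, 11, 12, 14, 17, 22, 24, 26, 30}

A ∪ B = {3, 4, 6, 8, 9, 10, 11, 12, 14, 17, 22, 24, 26, 30}


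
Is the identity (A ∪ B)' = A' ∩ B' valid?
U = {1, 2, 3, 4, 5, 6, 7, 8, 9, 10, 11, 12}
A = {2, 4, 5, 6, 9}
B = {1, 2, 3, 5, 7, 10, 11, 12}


LHS: A ∪ B = {1, 2, 3, 4, 5, 6, 7, 9, 10, 11, 12}
(A ∪ B)' = U \ (A ∪ B) = {8}
A' = {1, 3, 7, 8, 10, 11, 12}, B' = {4, 6, 8, 9}
Claimed RHS: A' ∩ B' = {8}
Identity is VALID: LHS = RHS = {8} ✓

Identity is valid. (A ∪ B)' = A' ∩ B' = {8}


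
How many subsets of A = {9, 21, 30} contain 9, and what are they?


A subset of A contains 9 iff the remaining 2 elements form any subset of A \ {9}.
Count: 2^(n-1) = 2^2 = 4
Subsets containing 9: {9}, {9, 21}, {9, 30}, {9, 21, 30}

Subsets containing 9 (4 total): {9}, {9, 21}, {9, 30}, {9, 21, 30}


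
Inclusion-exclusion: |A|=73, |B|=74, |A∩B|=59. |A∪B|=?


|A ∪ B| = |A| + |B| - |A ∩ B|
= 73 + 74 - 59
= 88

|A ∪ B| = 88


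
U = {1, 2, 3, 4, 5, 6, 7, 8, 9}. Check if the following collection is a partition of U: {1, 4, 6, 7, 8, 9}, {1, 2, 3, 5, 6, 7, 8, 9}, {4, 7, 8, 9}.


A partition requires: (1) non-empty parts, (2) pairwise disjoint, (3) union = U
Parts: {1, 4, 6, 7, 8, 9}, {1, 2, 3, 5, 6, 7, 8, 9}, {4, 7, 8, 9}
Union of parts: {1, 2, 3, 4, 5, 6, 7, 8, 9}
U = {1, 2, 3, 4, 5, 6, 7, 8, 9}
All non-empty? True
Pairwise disjoint? False
Covers U? True

No, not a valid partition


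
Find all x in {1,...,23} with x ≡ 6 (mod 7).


Checking each candidate:
Condition: x in {1,...,23} with x ≡ 6 (mod 7)
Result = {6, 13, 20}

{6, 13, 20}


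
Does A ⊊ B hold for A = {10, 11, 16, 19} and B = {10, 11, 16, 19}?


A ⊂ B requires: A ⊆ B AND A ≠ B.
A ⊆ B? Yes
A = B? Yes
A = B, so A is not a PROPER subset.

No, A is not a proper subset of B


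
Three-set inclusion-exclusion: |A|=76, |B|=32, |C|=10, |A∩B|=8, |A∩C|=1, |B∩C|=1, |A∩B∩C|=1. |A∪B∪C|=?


|A∪B∪C| = |A|+|B|+|C| - |A∩B|-|A∩C|-|B∩C| + |A∩B∩C|
= 76+32+10 - 8-1-1 + 1
= 118 - 10 + 1
= 109

|A ∪ B ∪ C| = 109


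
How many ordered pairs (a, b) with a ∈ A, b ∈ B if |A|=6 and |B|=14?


|A × B| = |A| × |B|
= 6 × 14
= 84

|A × B| = 84


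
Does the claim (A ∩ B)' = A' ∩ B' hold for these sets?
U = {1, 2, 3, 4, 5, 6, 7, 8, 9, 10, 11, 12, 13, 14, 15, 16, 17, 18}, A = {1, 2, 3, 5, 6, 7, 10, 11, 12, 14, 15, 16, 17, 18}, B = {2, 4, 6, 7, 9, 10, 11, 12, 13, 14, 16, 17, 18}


LHS: A ∩ B = {2, 6, 7, 10, 11, 12, 14, 16, 17, 18}
(A ∩ B)' = U \ (A ∩ B) = {1, 3, 4, 5, 8, 9, 13, 15}
A' = {4, 8, 9, 13}, B' = {1, 3, 5, 8, 15}
Claimed RHS: A' ∩ B' = {8}
Identity is INVALID: LHS = {1, 3, 4, 5, 8, 9, 13, 15} but the RHS claimed here equals {8}. The correct form is (A ∩ B)' = A' ∪ B'.

Identity is invalid: (A ∩ B)' = {1, 3, 4, 5, 8, 9, 13, 15} but A' ∩ B' = {8}. The correct De Morgan law is (A ∩ B)' = A' ∪ B'.


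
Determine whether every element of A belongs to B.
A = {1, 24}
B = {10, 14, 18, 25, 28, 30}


A ⊆ B means every element of A is in B.
Elements in A not in B: {1, 24}
So A ⊄ B.

No, A ⊄ B


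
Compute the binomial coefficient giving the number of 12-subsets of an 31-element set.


C(n,k) = n! / (k!(n-k)!)
C(31,12) = 31! / (12!19!)
= 141120525

C(31,12) = 141120525


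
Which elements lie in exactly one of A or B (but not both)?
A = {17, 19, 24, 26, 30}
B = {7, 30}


A △ B = (A \ B) ∪ (B \ A) = elements in exactly one of A or B
A \ B = {17, 19, 24, 26}
B \ A = {7}
A △ B = {7, 17, 19, 24, 26}

A △ B = {7, 17, 19, 24, 26}


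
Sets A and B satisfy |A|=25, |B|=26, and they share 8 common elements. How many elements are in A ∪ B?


|A ∪ B| = |A| + |B| - |A ∩ B|
= 25 + 26 - 8
= 43

|A ∪ B| = 43


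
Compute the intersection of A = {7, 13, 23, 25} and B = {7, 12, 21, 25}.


A ∩ B = elements in both A and B
A = {7, 13, 23, 25}
B = {7, 12, 21, 25}
A ∩ B = {7, 25}

A ∩ B = {7, 25}


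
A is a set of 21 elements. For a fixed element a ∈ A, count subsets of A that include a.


Subsets of A containing a correspond to subsets of A \ {a}, which has 20 elements.
Count = 2^(n-1) = 2^20
= 1048576

Number of subsets containing a = 1048576


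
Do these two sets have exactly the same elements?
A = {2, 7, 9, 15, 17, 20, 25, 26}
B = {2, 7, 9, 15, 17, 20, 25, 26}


Two sets are equal iff they have exactly the same elements.
A = {2, 7, 9, 15, 17, 20, 25, 26}
B = {2, 7, 9, 15, 17, 20, 25, 26}
Same elements → A = B

Yes, A = B


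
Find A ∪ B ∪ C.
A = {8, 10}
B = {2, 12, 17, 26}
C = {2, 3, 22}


A ∪ B = {2, 8, 10, 12, 17, 26}
(A ∪ B) ∪ C = {2, 3, 8, 10, 12, 17, 22, 26}

A ∪ B ∪ C = {2, 3, 8, 10, 12, 17, 22, 26}


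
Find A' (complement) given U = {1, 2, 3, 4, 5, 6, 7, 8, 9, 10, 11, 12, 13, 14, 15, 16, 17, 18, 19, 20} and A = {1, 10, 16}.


Aᶜ = U \ A = elements in U but not in A
U = {1, 2, 3, 4, 5, 6, 7, 8, 9, 10, 11, 12, 13, 14, 15, 16, 17, 18, 19, 20}
A = {1, 10, 16}
Aᶜ = {2, 3, 4, 5, 6, 7, 8, 9, 11, 12, 13, 14, 15, 17, 18, 19, 20}

Aᶜ = {2, 3, 4, 5, 6, 7, 8, 9, 11, 12, 13, 14, 15, 17, 18, 19, 20}


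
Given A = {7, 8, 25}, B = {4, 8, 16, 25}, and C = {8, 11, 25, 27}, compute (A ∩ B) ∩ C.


A ∩ B = {8, 25}
(A ∩ B) ∩ C = {8, 25}

A ∩ B ∩ C = {8, 25}


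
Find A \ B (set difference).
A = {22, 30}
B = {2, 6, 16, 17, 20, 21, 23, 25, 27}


A \ B = elements in A but not in B
A = {22, 30}
B = {2, 6, 16, 17, 20, 21, 23, 25, 27}
Remove from A any elements in B
A \ B = {22, 30}

A \ B = {22, 30}


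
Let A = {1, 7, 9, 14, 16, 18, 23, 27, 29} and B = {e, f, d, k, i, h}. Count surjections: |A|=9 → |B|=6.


n = |A| = 9, k = |B| = 6. Surjections via inclusion-exclusion:
S(n,k) = Σ(-1)^i × C(k,i) × (k-i)^n, i=0 to k
i=0: (-1)^0×C(6,0)×6^9 = 10077696
i=1: (-1)^1×C(6,1)×5^9 = -11718750
i=2: (-1)^2×C(6,2)×4^9 = 3932160
i=3: (-1)^3×C(6,3)×3^9 = -393660
i=4: (-1)^4×C(6,4)×2^9 = 7680
i=5: (-1)^5×C(6,5)×1^9 = -6
i=6: (-1)^6×C(6,6)×0^9 = 0
Total = 1905120

Number of surjections = 1905120


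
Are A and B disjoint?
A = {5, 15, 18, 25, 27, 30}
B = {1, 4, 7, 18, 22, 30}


Disjoint means A ∩ B = ∅.
A ∩ B = {18, 30}
A ∩ B ≠ ∅, so A and B are NOT disjoint.

No, A and B are not disjoint (A ∩ B = {18, 30})


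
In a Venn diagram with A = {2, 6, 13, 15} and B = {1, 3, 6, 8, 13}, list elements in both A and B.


A = {2, 6, 13, 15}
B = {1, 3, 6, 8, 13}
Region: in both A and B
Elements: {6, 13}

Elements in both A and B: {6, 13}


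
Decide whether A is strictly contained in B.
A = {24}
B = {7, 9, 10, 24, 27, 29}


A ⊂ B requires: A ⊆ B AND A ≠ B.
A ⊆ B? Yes
A = B? No
A ⊂ B: Yes (A is a proper subset of B)

Yes, A ⊂ B


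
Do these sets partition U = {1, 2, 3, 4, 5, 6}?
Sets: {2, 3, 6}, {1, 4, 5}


A partition requires: (1) non-empty parts, (2) pairwise disjoint, (3) union = U
Parts: {2, 3, 6}, {1, 4, 5}
Union of parts: {1, 2, 3, 4, 5, 6}
U = {1, 2, 3, 4, 5, 6}
All non-empty? True
Pairwise disjoint? True
Covers U? True

Yes, valid partition
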